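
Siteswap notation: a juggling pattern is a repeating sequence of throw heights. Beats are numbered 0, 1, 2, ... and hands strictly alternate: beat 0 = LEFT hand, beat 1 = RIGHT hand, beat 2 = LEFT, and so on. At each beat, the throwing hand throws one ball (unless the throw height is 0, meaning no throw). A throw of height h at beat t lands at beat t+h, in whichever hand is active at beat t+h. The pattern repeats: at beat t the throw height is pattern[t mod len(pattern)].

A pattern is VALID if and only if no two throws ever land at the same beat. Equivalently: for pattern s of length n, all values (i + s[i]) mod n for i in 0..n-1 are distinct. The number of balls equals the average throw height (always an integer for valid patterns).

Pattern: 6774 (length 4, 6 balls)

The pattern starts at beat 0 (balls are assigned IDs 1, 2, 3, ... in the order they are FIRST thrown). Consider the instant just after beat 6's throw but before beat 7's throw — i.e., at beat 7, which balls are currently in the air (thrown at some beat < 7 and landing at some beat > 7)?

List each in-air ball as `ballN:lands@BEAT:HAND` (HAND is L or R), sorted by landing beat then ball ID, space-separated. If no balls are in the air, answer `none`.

Answer: ball2:lands@8:L ball3:lands@9:R ball5:lands@10:L ball6:lands@12:L ball1:lands@13:R

Derivation:
Beat 0 (L): throw ball1 h=6 -> lands@6:L; in-air after throw: [b1@6:L]
Beat 1 (R): throw ball2 h=7 -> lands@8:L; in-air after throw: [b1@6:L b2@8:L]
Beat 2 (L): throw ball3 h=7 -> lands@9:R; in-air after throw: [b1@6:L b2@8:L b3@9:R]
Beat 3 (R): throw ball4 h=4 -> lands@7:R; in-air after throw: [b1@6:L b4@7:R b2@8:L b3@9:R]
Beat 4 (L): throw ball5 h=6 -> lands@10:L; in-air after throw: [b1@6:L b4@7:R b2@8:L b3@9:R b5@10:L]
Beat 5 (R): throw ball6 h=7 -> lands@12:L; in-air after throw: [b1@6:L b4@7:R b2@8:L b3@9:R b5@10:L b6@12:L]
Beat 6 (L): throw ball1 h=7 -> lands@13:R; in-air after throw: [b4@7:R b2@8:L b3@9:R b5@10:L b6@12:L b1@13:R]
Beat 7 (R): throw ball4 h=4 -> lands@11:R; in-air after throw: [b2@8:L b3@9:R b5@10:L b4@11:R b6@12:L b1@13:R]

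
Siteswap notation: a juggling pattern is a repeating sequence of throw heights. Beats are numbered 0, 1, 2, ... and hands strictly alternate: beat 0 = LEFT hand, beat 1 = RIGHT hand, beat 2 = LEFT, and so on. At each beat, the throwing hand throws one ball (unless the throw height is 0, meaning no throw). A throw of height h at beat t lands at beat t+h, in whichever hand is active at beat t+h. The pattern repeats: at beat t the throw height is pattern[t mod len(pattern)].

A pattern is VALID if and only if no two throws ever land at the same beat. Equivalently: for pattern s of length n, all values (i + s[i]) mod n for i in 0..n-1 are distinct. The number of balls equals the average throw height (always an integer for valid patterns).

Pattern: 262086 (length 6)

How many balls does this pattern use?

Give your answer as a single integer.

Pattern = [2, 6, 2, 0, 8, 6], length n = 6
  position 0: throw height = 2, running sum = 2
  position 1: throw height = 6, running sum = 8
  position 2: throw height = 2, running sum = 10
  position 3: throw height = 0, running sum = 10
  position 4: throw height = 8, running sum = 18
  position 5: throw height = 6, running sum = 24
Total sum = 24; balls = sum / n = 24 / 6 = 4

Answer: 4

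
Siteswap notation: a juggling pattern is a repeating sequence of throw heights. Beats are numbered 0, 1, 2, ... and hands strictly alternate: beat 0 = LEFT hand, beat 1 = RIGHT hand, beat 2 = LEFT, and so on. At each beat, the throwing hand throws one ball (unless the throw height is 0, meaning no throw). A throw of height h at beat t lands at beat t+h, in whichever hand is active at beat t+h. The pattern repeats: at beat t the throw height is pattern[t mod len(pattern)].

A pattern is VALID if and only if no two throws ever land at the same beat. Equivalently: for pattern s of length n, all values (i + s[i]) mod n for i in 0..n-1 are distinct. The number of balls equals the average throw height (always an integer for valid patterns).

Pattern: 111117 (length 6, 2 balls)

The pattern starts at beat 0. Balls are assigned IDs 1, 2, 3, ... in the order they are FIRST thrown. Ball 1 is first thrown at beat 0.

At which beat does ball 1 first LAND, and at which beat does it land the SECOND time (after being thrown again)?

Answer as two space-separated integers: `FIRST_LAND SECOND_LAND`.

Answer: 1 2

Derivation:
Beat 0 (L): throw ball1 h=1 -> lands@1:R; in-air after throw: [b1@1:R]
Beat 1 (R): throw ball1 h=1 -> lands@2:L; in-air after throw: [b1@2:L]
Beat 2 (L): throw ball1 h=1 -> lands@3:R; in-air after throw: [b1@3:R]
Ball 1: thrown@0 h=1 -> first land @1; rethrown@1 h=1 -> second land @2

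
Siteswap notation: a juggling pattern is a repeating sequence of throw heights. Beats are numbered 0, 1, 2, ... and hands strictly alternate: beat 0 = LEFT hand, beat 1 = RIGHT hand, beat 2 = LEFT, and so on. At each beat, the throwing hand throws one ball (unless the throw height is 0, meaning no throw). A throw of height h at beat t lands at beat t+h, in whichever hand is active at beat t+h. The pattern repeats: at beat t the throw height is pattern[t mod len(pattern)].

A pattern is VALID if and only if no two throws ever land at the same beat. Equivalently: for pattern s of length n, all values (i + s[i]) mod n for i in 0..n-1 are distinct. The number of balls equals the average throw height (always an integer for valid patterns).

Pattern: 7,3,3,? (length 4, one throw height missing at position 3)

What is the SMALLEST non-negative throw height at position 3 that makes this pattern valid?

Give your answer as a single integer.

Answer: 3

Derivation:
i=0: (0 + 7) mod 4 = 3
i=1: (1 + 3) mod 4 = 0
i=2: (2 + 3) mod 4 = 1
i=3: s[i]=? (unknown)
Known residues: [0, 1, 3]; need a permutation of 0..3, so missing residue r = 2
Need (3 + s) mod 4 = 2; smallest s = (2 - 3) mod 4 = 3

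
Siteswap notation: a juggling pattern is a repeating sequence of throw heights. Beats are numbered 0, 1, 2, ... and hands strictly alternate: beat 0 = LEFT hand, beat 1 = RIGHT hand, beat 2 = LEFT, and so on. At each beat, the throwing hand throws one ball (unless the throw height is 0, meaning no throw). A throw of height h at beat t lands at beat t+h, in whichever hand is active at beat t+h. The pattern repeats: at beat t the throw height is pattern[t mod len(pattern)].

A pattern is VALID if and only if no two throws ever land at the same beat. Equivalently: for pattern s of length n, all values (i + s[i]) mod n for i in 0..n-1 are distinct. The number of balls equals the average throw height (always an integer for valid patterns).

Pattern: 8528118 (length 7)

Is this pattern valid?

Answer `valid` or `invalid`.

i=0: (i + s[i]) mod n = (0 + 8) mod 7 = 1
i=1: (i + s[i]) mod n = (1 + 5) mod 7 = 6
i=2: (i + s[i]) mod n = (2 + 2) mod 7 = 4
i=3: (i + s[i]) mod n = (3 + 8) mod 7 = 4
i=4: (i + s[i]) mod n = (4 + 1) mod 7 = 5
i=5: (i + s[i]) mod n = (5 + 1) mod 7 = 6
i=6: (i + s[i]) mod n = (6 + 8) mod 7 = 0
Residues: [1, 6, 4, 4, 5, 6, 0], distinct: False

Answer: invalid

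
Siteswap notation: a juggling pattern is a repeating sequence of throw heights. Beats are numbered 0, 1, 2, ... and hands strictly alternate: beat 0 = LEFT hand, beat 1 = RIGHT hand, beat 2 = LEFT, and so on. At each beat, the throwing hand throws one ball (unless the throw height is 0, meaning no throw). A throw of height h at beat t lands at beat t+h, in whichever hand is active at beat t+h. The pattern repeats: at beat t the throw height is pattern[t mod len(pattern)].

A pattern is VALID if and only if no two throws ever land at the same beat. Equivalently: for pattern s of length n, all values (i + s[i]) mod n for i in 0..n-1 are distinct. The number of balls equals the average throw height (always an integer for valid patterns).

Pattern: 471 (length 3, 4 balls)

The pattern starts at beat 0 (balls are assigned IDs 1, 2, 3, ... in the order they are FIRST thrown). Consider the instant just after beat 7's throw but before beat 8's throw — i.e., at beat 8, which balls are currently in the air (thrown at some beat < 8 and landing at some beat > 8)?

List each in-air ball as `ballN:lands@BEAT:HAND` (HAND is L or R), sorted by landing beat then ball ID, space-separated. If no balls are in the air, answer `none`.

Answer: ball4:lands@10:L ball1:lands@11:R ball3:lands@14:L

Derivation:
Beat 0 (L): throw ball1 h=4 -> lands@4:L; in-air after throw: [b1@4:L]
Beat 1 (R): throw ball2 h=7 -> lands@8:L; in-air after throw: [b1@4:L b2@8:L]
Beat 2 (L): throw ball3 h=1 -> lands@3:R; in-air after throw: [b3@3:R b1@4:L b2@8:L]
Beat 3 (R): throw ball3 h=4 -> lands@7:R; in-air after throw: [b1@4:L b3@7:R b2@8:L]
Beat 4 (L): throw ball1 h=7 -> lands@11:R; in-air after throw: [b3@7:R b2@8:L b1@11:R]
Beat 5 (R): throw ball4 h=1 -> lands@6:L; in-air after throw: [b4@6:L b3@7:R b2@8:L b1@11:R]
Beat 6 (L): throw ball4 h=4 -> lands@10:L; in-air after throw: [b3@7:R b2@8:L b4@10:L b1@11:R]
Beat 7 (R): throw ball3 h=7 -> lands@14:L; in-air after throw: [b2@8:L b4@10:L b1@11:R b3@14:L]
Beat 8 (L): throw ball2 h=1 -> lands@9:R; in-air after throw: [b2@9:R b4@10:L b1@11:R b3@14:L]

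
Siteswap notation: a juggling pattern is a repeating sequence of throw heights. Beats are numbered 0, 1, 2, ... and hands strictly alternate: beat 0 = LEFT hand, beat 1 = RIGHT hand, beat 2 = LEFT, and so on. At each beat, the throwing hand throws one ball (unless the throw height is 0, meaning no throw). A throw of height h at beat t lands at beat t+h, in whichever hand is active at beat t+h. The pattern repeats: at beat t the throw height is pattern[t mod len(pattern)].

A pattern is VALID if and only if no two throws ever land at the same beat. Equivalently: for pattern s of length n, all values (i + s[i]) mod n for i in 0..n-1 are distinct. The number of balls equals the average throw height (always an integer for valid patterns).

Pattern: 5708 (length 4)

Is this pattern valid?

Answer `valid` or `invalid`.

Answer: valid

Derivation:
i=0: (i + s[i]) mod n = (0 + 5) mod 4 = 1
i=1: (i + s[i]) mod n = (1 + 7) mod 4 = 0
i=2: (i + s[i]) mod n = (2 + 0) mod 4 = 2
i=3: (i + s[i]) mod n = (3 + 8) mod 4 = 3
Residues: [1, 0, 2, 3], distinct: True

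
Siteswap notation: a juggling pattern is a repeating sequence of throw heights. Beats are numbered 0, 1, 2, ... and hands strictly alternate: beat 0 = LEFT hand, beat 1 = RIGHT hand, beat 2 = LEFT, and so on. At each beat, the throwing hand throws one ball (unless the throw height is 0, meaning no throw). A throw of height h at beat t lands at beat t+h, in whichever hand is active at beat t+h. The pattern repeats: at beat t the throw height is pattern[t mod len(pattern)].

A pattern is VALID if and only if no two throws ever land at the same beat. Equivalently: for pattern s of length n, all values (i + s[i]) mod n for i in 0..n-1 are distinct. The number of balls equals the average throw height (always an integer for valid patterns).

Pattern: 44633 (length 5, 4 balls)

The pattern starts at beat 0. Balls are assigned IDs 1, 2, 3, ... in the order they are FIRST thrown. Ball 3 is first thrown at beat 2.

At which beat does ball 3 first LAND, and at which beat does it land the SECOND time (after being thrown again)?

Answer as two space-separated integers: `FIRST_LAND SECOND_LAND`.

Beat 0 (L): throw ball1 h=4 -> lands@4:L; in-air after throw: [b1@4:L]
Beat 1 (R): throw ball2 h=4 -> lands@5:R; in-air after throw: [b1@4:L b2@5:R]
Beat 2 (L): throw ball3 h=6 -> lands@8:L; in-air after throw: [b1@4:L b2@5:R b3@8:L]
Beat 3 (R): throw ball4 h=3 -> lands@6:L; in-air after throw: [b1@4:L b2@5:R b4@6:L b3@8:L]
Beat 4 (L): throw ball1 h=3 -> lands@7:R; in-air after throw: [b2@5:R b4@6:L b1@7:R b3@8:L]
Beat 5 (R): throw ball2 h=4 -> lands@9:R; in-air after throw: [b4@6:L b1@7:R b3@8:L b2@9:R]
Beat 6 (L): throw ball4 h=4 -> lands@10:L; in-air after throw: [b1@7:R b3@8:L b2@9:R b4@10:L]
Beat 7 (R): throw ball1 h=6 -> lands@13:R; in-air after throw: [b3@8:L b2@9:R b4@10:L b1@13:R]
Beat 8 (L): throw ball3 h=3 -> lands@11:R; in-air after throw: [b2@9:R b4@10:L b3@11:R b1@13:R]
Beat 9 (R): throw ball2 h=3 -> lands@12:L; in-air after throw: [b4@10:L b3@11:R b2@12:L b1@13:R]
Beat 10 (L): throw ball4 h=4 -> lands@14:L; in-air after throw: [b3@11:R b2@12:L b1@13:R b4@14:L]
Beat 11 (R): throw ball3 h=4 -> lands@15:R; in-air after throw: [b2@12:L b1@13:R b4@14:L b3@15:R]
Ball 3: thrown@2 h=6 -> first land @8; rethrown@8 h=3 -> second land @11

Answer: 8 11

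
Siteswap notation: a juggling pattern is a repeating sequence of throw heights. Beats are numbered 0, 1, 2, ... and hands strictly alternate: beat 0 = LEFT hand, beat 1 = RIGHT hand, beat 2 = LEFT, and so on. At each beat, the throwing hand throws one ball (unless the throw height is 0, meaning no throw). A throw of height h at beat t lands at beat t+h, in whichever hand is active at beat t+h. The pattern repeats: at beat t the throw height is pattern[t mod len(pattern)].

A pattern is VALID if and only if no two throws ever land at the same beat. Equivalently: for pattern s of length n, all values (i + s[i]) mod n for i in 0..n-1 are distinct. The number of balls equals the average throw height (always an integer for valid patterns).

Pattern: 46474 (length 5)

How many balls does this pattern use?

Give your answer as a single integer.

Pattern = [4, 6, 4, 7, 4], length n = 5
  position 0: throw height = 4, running sum = 4
  position 1: throw height = 6, running sum = 10
  position 2: throw height = 4, running sum = 14
  position 3: throw height = 7, running sum = 21
  position 4: throw height = 4, running sum = 25
Total sum = 25; balls = sum / n = 25 / 5 = 5

Answer: 5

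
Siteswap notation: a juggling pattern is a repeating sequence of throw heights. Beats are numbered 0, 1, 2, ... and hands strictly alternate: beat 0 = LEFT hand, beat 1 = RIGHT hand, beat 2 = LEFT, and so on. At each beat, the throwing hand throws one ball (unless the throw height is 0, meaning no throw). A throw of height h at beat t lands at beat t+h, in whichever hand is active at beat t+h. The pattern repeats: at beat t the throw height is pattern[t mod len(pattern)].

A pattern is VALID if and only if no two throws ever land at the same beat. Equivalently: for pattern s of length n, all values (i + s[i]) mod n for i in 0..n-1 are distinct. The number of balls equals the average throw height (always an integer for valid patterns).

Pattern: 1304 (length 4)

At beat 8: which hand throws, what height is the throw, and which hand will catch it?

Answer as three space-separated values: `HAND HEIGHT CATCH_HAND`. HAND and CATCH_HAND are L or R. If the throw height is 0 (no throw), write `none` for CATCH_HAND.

Answer: L 1 R

Derivation:
Beat 8: 8 mod 2 = 0, so hand = L
Throw height = pattern[8 mod 4] = pattern[0] = 1
Lands at beat 8+1=9, 9 mod 2 = 1, so catch hand = R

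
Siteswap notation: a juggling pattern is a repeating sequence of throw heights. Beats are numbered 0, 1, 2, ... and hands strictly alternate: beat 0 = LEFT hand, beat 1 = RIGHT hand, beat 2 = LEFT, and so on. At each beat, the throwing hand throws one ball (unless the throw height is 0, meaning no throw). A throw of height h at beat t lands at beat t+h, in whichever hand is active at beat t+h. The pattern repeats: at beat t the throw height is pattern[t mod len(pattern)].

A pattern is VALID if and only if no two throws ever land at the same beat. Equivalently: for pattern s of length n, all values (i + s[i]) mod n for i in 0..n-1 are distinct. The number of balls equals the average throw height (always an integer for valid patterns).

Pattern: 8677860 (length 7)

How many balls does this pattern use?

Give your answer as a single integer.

Answer: 6

Derivation:
Pattern = [8, 6, 7, 7, 8, 6, 0], length n = 7
  position 0: throw height = 8, running sum = 8
  position 1: throw height = 6, running sum = 14
  position 2: throw height = 7, running sum = 21
  position 3: throw height = 7, running sum = 28
  position 4: throw height = 8, running sum = 36
  position 5: throw height = 6, running sum = 42
  position 6: throw height = 0, running sum = 42
Total sum = 42; balls = sum / n = 42 / 7 = 6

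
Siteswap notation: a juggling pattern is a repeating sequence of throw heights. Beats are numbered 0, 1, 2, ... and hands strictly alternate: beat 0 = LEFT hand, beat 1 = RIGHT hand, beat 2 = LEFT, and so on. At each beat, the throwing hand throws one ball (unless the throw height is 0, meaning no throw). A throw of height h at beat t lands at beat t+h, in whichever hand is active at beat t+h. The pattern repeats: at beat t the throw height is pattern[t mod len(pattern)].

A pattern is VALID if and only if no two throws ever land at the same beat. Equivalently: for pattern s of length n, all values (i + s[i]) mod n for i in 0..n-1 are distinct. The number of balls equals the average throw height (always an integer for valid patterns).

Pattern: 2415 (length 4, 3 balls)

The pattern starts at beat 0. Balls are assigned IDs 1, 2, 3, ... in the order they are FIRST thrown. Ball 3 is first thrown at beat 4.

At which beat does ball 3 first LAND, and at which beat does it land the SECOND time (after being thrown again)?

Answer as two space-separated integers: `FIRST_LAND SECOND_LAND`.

Answer: 6 7

Derivation:
Beat 0 (L): throw ball1 h=2 -> lands@2:L; in-air after throw: [b1@2:L]
Beat 1 (R): throw ball2 h=4 -> lands@5:R; in-air after throw: [b1@2:L b2@5:R]
Beat 2 (L): throw ball1 h=1 -> lands@3:R; in-air after throw: [b1@3:R b2@5:R]
Beat 3 (R): throw ball1 h=5 -> lands@8:L; in-air after throw: [b2@5:R b1@8:L]
Beat 4 (L): throw ball3 h=2 -> lands@6:L; in-air after throw: [b2@5:R b3@6:L b1@8:L]
Beat 5 (R): throw ball2 h=4 -> lands@9:R; in-air after throw: [b3@6:L b1@8:L b2@9:R]
Beat 6 (L): throw ball3 h=1 -> lands@7:R; in-air after throw: [b3@7:R b1@8:L b2@9:R]
Beat 7 (R): throw ball3 h=5 -> lands@12:L; in-air after throw: [b1@8:L b2@9:R b3@12:L]
Ball 3: thrown@4 h=2 -> first land @6; rethrown@6 h=1 -> second land @7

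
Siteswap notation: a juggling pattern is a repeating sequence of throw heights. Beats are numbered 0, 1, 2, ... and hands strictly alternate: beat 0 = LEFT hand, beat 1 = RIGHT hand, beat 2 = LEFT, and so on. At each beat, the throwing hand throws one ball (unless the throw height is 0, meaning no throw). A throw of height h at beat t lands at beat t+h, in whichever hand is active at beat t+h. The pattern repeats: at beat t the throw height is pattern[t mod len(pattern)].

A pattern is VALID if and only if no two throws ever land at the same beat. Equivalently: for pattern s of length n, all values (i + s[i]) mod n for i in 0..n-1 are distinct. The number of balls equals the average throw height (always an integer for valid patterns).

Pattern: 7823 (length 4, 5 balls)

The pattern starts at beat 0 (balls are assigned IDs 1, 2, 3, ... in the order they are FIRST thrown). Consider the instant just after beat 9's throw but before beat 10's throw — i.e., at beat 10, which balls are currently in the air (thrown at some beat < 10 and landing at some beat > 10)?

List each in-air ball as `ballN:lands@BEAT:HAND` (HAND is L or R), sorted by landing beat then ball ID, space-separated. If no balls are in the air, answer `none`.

Answer: ball3:lands@11:R ball5:lands@13:R ball4:lands@15:R ball2:lands@17:R

Derivation:
Beat 0 (L): throw ball1 h=7 -> lands@7:R; in-air after throw: [b1@7:R]
Beat 1 (R): throw ball2 h=8 -> lands@9:R; in-air after throw: [b1@7:R b2@9:R]
Beat 2 (L): throw ball3 h=2 -> lands@4:L; in-air after throw: [b3@4:L b1@7:R b2@9:R]
Beat 3 (R): throw ball4 h=3 -> lands@6:L; in-air after throw: [b3@4:L b4@6:L b1@7:R b2@9:R]
Beat 4 (L): throw ball3 h=7 -> lands@11:R; in-air after throw: [b4@6:L b1@7:R b2@9:R b3@11:R]
Beat 5 (R): throw ball5 h=8 -> lands@13:R; in-air after throw: [b4@6:L b1@7:R b2@9:R b3@11:R b5@13:R]
Beat 6 (L): throw ball4 h=2 -> lands@8:L; in-air after throw: [b1@7:R b4@8:L b2@9:R b3@11:R b5@13:R]
Beat 7 (R): throw ball1 h=3 -> lands@10:L; in-air after throw: [b4@8:L b2@9:R b1@10:L b3@11:R b5@13:R]
Beat 8 (L): throw ball4 h=7 -> lands@15:R; in-air after throw: [b2@9:R b1@10:L b3@11:R b5@13:R b4@15:R]
Beat 9 (R): throw ball2 h=8 -> lands@17:R; in-air after throw: [b1@10:L b3@11:R b5@13:R b4@15:R b2@17:R]
Beat 10 (L): throw ball1 h=2 -> lands@12:L; in-air after throw: [b3@11:R b1@12:L b5@13:R b4@15:R b2@17:R]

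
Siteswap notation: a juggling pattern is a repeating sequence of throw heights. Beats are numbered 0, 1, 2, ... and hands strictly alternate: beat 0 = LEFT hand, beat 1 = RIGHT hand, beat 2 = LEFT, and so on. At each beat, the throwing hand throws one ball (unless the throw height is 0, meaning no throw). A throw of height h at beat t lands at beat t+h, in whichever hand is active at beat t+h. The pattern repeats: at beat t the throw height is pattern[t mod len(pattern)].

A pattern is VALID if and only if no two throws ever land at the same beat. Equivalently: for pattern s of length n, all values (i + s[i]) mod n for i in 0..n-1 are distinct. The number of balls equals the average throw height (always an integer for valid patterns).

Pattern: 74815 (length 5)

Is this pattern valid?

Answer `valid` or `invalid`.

i=0: (i + s[i]) mod n = (0 + 7) mod 5 = 2
i=1: (i + s[i]) mod n = (1 + 4) mod 5 = 0
i=2: (i + s[i]) mod n = (2 + 8) mod 5 = 0
i=3: (i + s[i]) mod n = (3 + 1) mod 5 = 4
i=4: (i + s[i]) mod n = (4 + 5) mod 5 = 4
Residues: [2, 0, 0, 4, 4], distinct: False

Answer: invalid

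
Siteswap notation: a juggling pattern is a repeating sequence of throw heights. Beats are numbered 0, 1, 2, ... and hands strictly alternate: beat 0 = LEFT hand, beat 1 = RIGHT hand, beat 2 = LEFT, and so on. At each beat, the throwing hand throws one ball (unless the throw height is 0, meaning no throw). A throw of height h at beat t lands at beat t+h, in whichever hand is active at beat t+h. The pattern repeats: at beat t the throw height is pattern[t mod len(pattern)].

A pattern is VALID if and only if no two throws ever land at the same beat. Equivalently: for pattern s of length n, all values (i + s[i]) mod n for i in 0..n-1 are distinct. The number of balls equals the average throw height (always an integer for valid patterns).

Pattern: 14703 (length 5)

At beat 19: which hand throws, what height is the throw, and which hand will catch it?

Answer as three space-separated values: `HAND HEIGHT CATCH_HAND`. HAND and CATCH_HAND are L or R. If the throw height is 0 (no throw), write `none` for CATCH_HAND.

Answer: R 3 L

Derivation:
Beat 19: 19 mod 2 = 1, so hand = R
Throw height = pattern[19 mod 5] = pattern[4] = 3
Lands at beat 19+3=22, 22 mod 2 = 0, so catch hand = L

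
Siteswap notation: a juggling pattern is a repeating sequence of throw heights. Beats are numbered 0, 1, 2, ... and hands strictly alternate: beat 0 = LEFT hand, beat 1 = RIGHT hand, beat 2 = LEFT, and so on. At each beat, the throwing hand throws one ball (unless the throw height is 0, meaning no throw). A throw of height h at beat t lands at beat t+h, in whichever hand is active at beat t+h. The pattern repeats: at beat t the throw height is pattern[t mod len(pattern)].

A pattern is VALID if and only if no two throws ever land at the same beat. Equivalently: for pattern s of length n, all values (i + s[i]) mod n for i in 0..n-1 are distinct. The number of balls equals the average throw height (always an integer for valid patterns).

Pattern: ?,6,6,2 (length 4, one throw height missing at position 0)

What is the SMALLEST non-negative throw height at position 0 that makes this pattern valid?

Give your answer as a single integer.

i=0: s[i]=? (unknown)
i=1: (1 + 6) mod 4 = 3
i=2: (2 + 6) mod 4 = 0
i=3: (3 + 2) mod 4 = 1
Known residues: [0, 1, 3]; need a permutation of 0..3, so missing residue r = 2
Need (0 + s) mod 4 = 2; smallest s = (2 - 0) mod 4 = 2

Answer: 2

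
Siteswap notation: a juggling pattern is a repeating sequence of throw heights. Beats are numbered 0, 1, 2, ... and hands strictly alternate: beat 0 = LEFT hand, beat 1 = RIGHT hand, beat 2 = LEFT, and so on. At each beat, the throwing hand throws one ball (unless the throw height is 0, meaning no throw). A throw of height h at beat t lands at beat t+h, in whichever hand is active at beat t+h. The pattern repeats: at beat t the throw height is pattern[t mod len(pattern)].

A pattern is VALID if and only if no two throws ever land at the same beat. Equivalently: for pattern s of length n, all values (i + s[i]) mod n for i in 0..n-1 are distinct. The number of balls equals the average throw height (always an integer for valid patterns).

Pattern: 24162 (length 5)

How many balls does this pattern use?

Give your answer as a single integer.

Answer: 3

Derivation:
Pattern = [2, 4, 1, 6, 2], length n = 5
  position 0: throw height = 2, running sum = 2
  position 1: throw height = 4, running sum = 6
  position 2: throw height = 1, running sum = 7
  position 3: throw height = 6, running sum = 13
  position 4: throw height = 2, running sum = 15
Total sum = 15; balls = sum / n = 15 / 5 = 3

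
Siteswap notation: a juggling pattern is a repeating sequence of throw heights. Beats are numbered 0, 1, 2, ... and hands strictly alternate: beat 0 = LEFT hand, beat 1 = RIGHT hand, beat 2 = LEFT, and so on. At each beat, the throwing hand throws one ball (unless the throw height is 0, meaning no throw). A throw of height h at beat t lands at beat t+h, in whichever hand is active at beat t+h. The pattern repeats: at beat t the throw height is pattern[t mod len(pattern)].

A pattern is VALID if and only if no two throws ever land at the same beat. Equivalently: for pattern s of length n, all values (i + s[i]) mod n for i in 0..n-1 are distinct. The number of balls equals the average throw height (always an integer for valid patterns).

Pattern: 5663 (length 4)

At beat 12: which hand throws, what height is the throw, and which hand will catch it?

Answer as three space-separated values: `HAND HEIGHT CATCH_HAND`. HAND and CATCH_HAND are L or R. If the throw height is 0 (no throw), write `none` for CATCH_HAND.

Beat 12: 12 mod 2 = 0, so hand = L
Throw height = pattern[12 mod 4] = pattern[0] = 5
Lands at beat 12+5=17, 17 mod 2 = 1, so catch hand = R

Answer: L 5 R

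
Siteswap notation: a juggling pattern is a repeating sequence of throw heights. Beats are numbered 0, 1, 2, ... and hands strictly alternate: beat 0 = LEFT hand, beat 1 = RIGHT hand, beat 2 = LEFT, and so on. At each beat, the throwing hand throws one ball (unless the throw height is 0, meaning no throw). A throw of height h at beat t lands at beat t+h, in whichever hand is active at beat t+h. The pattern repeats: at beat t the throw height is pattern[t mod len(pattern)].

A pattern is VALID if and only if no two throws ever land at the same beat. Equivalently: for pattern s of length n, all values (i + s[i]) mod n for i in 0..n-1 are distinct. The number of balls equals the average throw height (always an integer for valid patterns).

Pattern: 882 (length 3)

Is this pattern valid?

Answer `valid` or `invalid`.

i=0: (i + s[i]) mod n = (0 + 8) mod 3 = 2
i=1: (i + s[i]) mod n = (1 + 8) mod 3 = 0
i=2: (i + s[i]) mod n = (2 + 2) mod 3 = 1
Residues: [2, 0, 1], distinct: True

Answer: valid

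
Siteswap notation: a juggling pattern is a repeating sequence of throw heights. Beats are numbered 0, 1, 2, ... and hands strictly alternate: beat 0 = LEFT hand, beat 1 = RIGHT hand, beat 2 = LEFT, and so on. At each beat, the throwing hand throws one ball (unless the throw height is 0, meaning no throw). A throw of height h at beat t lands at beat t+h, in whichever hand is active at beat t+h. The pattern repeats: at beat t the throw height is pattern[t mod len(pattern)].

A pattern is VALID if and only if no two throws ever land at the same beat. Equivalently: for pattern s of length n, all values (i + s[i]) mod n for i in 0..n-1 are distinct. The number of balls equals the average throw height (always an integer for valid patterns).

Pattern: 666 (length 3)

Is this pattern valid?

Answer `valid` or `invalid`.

Answer: valid

Derivation:
i=0: (i + s[i]) mod n = (0 + 6) mod 3 = 0
i=1: (i + s[i]) mod n = (1 + 6) mod 3 = 1
i=2: (i + s[i]) mod n = (2 + 6) mod 3 = 2
Residues: [0, 1, 2], distinct: True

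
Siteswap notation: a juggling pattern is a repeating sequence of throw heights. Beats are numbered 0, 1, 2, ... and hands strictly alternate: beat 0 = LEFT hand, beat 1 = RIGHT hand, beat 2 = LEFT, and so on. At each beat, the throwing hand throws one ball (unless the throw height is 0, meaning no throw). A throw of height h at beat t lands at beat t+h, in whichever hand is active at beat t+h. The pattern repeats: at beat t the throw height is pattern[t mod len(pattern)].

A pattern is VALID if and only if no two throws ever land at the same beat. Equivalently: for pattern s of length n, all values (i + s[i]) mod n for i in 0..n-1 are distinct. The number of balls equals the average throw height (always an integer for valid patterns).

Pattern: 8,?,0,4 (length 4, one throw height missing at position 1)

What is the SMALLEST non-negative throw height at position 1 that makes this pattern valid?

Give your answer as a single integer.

i=0: (0 + 8) mod 4 = 0
i=1: s[i]=? (unknown)
i=2: (2 + 0) mod 4 = 2
i=3: (3 + 4) mod 4 = 3
Known residues: [0, 2, 3]; need a permutation of 0..3, so missing residue r = 1
Need (1 + s) mod 4 = 1; smallest s = (1 - 1) mod 4 = 0

Answer: 0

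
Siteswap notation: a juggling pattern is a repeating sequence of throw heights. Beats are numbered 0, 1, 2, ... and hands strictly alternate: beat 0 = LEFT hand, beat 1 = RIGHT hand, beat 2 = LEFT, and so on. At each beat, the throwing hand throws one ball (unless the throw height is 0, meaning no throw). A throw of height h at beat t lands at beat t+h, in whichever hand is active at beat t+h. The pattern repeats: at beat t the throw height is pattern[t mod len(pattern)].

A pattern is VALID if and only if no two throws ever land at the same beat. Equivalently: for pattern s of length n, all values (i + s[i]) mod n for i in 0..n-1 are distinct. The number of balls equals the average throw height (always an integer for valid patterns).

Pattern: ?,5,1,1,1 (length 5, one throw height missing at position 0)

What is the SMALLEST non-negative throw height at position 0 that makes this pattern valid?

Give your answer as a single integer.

i=0: s[i]=? (unknown)
i=1: (1 + 5) mod 5 = 1
i=2: (2 + 1) mod 5 = 3
i=3: (3 + 1) mod 5 = 4
i=4: (4 + 1) mod 5 = 0
Known residues: [0, 1, 3, 4]; need a permutation of 0..4, so missing residue r = 2
Need (0 + s) mod 5 = 2; smallest s = (2 - 0) mod 5 = 2

Answer: 2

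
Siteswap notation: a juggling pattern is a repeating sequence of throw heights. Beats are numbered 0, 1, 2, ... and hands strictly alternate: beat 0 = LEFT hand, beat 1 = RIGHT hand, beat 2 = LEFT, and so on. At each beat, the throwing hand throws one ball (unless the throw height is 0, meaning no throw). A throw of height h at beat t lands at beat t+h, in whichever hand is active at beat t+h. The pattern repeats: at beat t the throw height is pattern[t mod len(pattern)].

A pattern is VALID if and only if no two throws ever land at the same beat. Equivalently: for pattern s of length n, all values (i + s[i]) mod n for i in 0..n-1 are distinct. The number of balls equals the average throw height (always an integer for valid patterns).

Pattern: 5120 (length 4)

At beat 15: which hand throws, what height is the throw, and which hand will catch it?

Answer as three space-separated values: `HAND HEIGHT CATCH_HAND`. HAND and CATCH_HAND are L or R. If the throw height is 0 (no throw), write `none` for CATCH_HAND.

Beat 15: 15 mod 2 = 1, so hand = R
Throw height = pattern[15 mod 4] = pattern[3] = 0

Answer: R 0 none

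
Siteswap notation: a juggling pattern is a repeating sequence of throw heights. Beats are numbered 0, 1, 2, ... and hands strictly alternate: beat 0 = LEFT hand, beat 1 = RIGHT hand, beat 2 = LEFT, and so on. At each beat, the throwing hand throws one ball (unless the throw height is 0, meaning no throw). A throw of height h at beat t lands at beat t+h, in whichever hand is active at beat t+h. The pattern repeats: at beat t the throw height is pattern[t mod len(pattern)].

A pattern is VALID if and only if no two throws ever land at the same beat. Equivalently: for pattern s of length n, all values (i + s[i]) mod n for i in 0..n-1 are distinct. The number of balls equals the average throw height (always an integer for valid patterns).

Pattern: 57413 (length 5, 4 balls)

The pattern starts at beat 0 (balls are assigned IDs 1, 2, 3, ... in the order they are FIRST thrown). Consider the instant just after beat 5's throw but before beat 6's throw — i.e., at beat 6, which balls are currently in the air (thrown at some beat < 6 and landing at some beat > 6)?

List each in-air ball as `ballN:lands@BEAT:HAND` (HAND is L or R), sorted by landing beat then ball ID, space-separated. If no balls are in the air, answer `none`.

Answer: ball4:lands@7:R ball2:lands@8:L ball1:lands@10:L

Derivation:
Beat 0 (L): throw ball1 h=5 -> lands@5:R; in-air after throw: [b1@5:R]
Beat 1 (R): throw ball2 h=7 -> lands@8:L; in-air after throw: [b1@5:R b2@8:L]
Beat 2 (L): throw ball3 h=4 -> lands@6:L; in-air after throw: [b1@5:R b3@6:L b2@8:L]
Beat 3 (R): throw ball4 h=1 -> lands@4:L; in-air after throw: [b4@4:L b1@5:R b3@6:L b2@8:L]
Beat 4 (L): throw ball4 h=3 -> lands@7:R; in-air after throw: [b1@5:R b3@6:L b4@7:R b2@8:L]
Beat 5 (R): throw ball1 h=5 -> lands@10:L; in-air after throw: [b3@6:L b4@7:R b2@8:L b1@10:L]
Beat 6 (L): throw ball3 h=7 -> lands@13:R; in-air after throw: [b4@7:R b2@8:L b1@10:L b3@13:R]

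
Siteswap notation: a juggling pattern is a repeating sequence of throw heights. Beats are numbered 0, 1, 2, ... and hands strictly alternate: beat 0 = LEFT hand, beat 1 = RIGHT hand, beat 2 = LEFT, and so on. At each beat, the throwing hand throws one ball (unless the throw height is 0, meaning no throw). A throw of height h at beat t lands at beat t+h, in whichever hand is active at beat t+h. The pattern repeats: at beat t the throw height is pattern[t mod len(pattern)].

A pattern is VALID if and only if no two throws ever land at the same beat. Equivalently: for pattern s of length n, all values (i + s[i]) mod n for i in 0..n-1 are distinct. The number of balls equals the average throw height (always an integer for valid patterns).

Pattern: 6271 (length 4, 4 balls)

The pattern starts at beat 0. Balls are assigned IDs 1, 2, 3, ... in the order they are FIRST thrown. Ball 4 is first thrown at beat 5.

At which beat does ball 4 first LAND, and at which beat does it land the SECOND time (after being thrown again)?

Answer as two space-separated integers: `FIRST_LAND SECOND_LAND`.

Answer: 7 8

Derivation:
Beat 0 (L): throw ball1 h=6 -> lands@6:L; in-air after throw: [b1@6:L]
Beat 1 (R): throw ball2 h=2 -> lands@3:R; in-air after throw: [b2@3:R b1@6:L]
Beat 2 (L): throw ball3 h=7 -> lands@9:R; in-air after throw: [b2@3:R b1@6:L b3@9:R]
Beat 3 (R): throw ball2 h=1 -> lands@4:L; in-air after throw: [b2@4:L b1@6:L b3@9:R]
Beat 4 (L): throw ball2 h=6 -> lands@10:L; in-air after throw: [b1@6:L b3@9:R b2@10:L]
Beat 5 (R): throw ball4 h=2 -> lands@7:R; in-air after throw: [b1@6:L b4@7:R b3@9:R b2@10:L]
Beat 6 (L): throw ball1 h=7 -> lands@13:R; in-air after throw: [b4@7:R b3@9:R b2@10:L b1@13:R]
Beat 7 (R): throw ball4 h=1 -> lands@8:L; in-air after throw: [b4@8:L b3@9:R b2@10:L b1@13:R]
Beat 8 (L): throw ball4 h=6 -> lands@14:L; in-air after throw: [b3@9:R b2@10:L b1@13:R b4@14:L]
Ball 4: thrown@5 h=2 -> first land @7; rethrown@7 h=1 -> second land @8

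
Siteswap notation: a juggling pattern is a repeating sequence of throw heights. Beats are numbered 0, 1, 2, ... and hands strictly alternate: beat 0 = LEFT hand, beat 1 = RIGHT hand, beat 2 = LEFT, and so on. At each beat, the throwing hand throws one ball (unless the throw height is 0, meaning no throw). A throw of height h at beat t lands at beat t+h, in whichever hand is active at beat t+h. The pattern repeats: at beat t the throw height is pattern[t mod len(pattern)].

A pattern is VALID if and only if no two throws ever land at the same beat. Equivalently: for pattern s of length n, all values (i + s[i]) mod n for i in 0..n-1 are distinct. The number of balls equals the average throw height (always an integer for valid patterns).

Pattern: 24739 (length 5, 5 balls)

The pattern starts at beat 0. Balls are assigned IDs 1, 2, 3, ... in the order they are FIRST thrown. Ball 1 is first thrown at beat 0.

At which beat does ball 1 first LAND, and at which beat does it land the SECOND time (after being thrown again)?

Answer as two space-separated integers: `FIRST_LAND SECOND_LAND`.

Answer: 2 9

Derivation:
Beat 0 (L): throw ball1 h=2 -> lands@2:L; in-air after throw: [b1@2:L]
Beat 1 (R): throw ball2 h=4 -> lands@5:R; in-air after throw: [b1@2:L b2@5:R]
Beat 2 (L): throw ball1 h=7 -> lands@9:R; in-air after throw: [b2@5:R b1@9:R]
Beat 3 (R): throw ball3 h=3 -> lands@6:L; in-air after throw: [b2@5:R b3@6:L b1@9:R]
Beat 4 (L): throw ball4 h=9 -> lands@13:R; in-air after throw: [b2@5:R b3@6:L b1@9:R b4@13:R]
Beat 5 (R): throw ball2 h=2 -> lands@7:R; in-air after throw: [b3@6:L b2@7:R b1@9:R b4@13:R]
Beat 6 (L): throw ball3 h=4 -> lands@10:L; in-air after throw: [b2@7:R b1@9:R b3@10:L b4@13:R]
Beat 7 (R): throw ball2 h=7 -> lands@14:L; in-air after throw: [b1@9:R b3@10:L b4@13:R b2@14:L]
Beat 8 (L): throw ball5 h=3 -> lands@11:R; in-air after throw: [b1@9:R b3@10:L b5@11:R b4@13:R b2@14:L]
Beat 9 (R): throw ball1 h=9 -> lands@18:L; in-air after throw: [b3@10:L b5@11:R b4@13:R b2@14:L b1@18:L]
Ball 1: thrown@0 h=2 -> first land @2; rethrown@2 h=7 -> second land @9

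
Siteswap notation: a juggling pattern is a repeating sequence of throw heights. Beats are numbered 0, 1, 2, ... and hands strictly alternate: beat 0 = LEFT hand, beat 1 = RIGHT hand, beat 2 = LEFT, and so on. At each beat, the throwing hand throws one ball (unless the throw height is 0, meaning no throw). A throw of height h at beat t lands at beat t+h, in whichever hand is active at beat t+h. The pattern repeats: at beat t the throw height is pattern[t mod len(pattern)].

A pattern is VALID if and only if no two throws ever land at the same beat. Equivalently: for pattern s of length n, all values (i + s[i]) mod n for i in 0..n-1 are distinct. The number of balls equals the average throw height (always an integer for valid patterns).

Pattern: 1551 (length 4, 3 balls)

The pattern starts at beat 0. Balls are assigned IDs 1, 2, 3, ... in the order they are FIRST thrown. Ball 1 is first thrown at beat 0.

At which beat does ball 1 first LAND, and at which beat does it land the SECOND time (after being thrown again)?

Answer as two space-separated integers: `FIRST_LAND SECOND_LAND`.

Answer: 1 6

Derivation:
Beat 0 (L): throw ball1 h=1 -> lands@1:R; in-air after throw: [b1@1:R]
Beat 1 (R): throw ball1 h=5 -> lands@6:L; in-air after throw: [b1@6:L]
Beat 2 (L): throw ball2 h=5 -> lands@7:R; in-air after throw: [b1@6:L b2@7:R]
Beat 3 (R): throw ball3 h=1 -> lands@4:L; in-air after throw: [b3@4:L b1@6:L b2@7:R]
Beat 4 (L): throw ball3 h=1 -> lands@5:R; in-air after throw: [b3@5:R b1@6:L b2@7:R]
Beat 5 (R): throw ball3 h=5 -> lands@10:L; in-air after throw: [b1@6:L b2@7:R b3@10:L]
Beat 6 (L): throw ball1 h=5 -> lands@11:R; in-air after throw: [b2@7:R b3@10:L b1@11:R]
Ball 1: thrown@0 h=1 -> first land @1; rethrown@1 h=5 -> second land @6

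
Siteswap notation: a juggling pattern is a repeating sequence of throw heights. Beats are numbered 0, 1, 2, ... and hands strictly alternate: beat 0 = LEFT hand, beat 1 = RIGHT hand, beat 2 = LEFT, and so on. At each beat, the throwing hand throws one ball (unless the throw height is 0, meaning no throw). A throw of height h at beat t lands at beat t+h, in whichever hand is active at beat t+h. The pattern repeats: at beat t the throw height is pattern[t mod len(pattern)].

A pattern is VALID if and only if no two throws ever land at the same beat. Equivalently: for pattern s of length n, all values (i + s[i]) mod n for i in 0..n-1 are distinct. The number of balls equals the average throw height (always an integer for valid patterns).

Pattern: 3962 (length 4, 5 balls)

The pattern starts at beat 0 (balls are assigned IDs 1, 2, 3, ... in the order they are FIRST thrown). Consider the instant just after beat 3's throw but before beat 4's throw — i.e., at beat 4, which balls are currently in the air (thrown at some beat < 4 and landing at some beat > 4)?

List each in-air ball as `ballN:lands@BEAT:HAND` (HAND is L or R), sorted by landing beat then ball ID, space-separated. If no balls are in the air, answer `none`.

Answer: ball1:lands@5:R ball3:lands@8:L ball2:lands@10:L

Derivation:
Beat 0 (L): throw ball1 h=3 -> lands@3:R; in-air after throw: [b1@3:R]
Beat 1 (R): throw ball2 h=9 -> lands@10:L; in-air after throw: [b1@3:R b2@10:L]
Beat 2 (L): throw ball3 h=6 -> lands@8:L; in-air after throw: [b1@3:R b3@8:L b2@10:L]
Beat 3 (R): throw ball1 h=2 -> lands@5:R; in-air after throw: [b1@5:R b3@8:L b2@10:L]
Beat 4 (L): throw ball4 h=3 -> lands@7:R; in-air after throw: [b1@5:R b4@7:R b3@8:L b2@10:L]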